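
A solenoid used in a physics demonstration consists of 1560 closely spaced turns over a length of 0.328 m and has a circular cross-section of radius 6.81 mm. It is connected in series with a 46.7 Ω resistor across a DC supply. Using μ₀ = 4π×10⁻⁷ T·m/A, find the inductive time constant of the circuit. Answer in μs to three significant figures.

τ ≈ 29.1 μs

A = πr² = π(6.810×10^-3 m)² = 1.457×10^-4 m².
L = μ₀N²A/ℓ = (4π×10⁻⁷)(1560)²(1.457×10^-4)/(0.328) = 1.358×10^-3 H.
τ = L/R = (1.358×10^-3)/(46.7) = 2.909×10^-5 s.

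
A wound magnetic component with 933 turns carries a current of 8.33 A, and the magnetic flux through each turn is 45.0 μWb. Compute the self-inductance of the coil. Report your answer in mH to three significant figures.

Self-inductance is defined by L = NΦ_B/I (flux linkage over current).
L = (933)(4.500×10^-5 Wb)/(8.33 A) = 5.040×10^-3 H.

L ≈ 5.04 mH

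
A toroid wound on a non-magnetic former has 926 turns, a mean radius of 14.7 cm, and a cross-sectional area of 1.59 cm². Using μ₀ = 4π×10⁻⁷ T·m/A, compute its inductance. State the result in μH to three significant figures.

For a thin toroid, L = μ₀N²A/(2πR).
L = (4π×10⁻⁷)(926)²(1.590×10^-4) / (2π×0.147 m) = 1.8549×10^-4 H.

L ≈ 185 μH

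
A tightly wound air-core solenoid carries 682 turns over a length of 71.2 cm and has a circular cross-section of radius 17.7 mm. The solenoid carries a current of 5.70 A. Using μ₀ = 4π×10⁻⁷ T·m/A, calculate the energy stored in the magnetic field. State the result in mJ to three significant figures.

U ≈ 13.1 mJ

A = πr² = π(1.770×10^-2 m)² = 9.842×10^-4 m².
L = μ₀N²A/ℓ = (4π×10⁻⁷)(682)²(9.842×10^-4)/(0.712) = 8.080×10^-4 H.
U = ½LI² = ½(8.080×10^-4)(5.70)² = 1.313×10^-2 J.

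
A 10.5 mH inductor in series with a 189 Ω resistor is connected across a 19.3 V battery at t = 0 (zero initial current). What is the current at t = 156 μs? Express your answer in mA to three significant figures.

I ≈ 96.0 mA

τ = L/R = 1.050×10^-2/189 = 5.556×10^-5 s; final current I_∞ = ε/R = 19.3/189 = 0.1021 A.
I(t) = I_∞(1 − e^(−t/τ)) with t/τ = 2.808.
I = (0.1021)(1 − e^(−2.808)) = 9.596×10^-2 A.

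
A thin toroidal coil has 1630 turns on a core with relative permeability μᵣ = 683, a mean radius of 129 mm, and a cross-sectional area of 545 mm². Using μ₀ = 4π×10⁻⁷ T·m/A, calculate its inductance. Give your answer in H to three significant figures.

For a thin toroid, L = μ₀μᵣN²A/(2πR).
L = (4π×10⁻⁷)(683)(1630)²(5.450×10^-4) / (2π×0.129 m) = 1.533 H.

L ≈ 1.53 H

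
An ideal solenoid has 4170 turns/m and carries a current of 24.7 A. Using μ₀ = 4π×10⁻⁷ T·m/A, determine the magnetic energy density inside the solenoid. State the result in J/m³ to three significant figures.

u ≈ 6670 J/m³

B = μ₀nI = (4π×10⁻⁷)(4.170×10^3)(24.7) = 0.1294 T.
u = B²/(2μ₀) = (0.1294)²/(2×4π×10⁻⁷) = 6.666×10^3 J/m³.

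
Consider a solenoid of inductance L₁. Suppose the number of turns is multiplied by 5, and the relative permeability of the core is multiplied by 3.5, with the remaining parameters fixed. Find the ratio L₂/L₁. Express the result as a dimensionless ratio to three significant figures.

For a solenoid, L ∝ μᵣN²A/ℓ.
L₂/L₁ = (5)^2 × (3.5) = 87.5.

L₂/L₁ = 87.5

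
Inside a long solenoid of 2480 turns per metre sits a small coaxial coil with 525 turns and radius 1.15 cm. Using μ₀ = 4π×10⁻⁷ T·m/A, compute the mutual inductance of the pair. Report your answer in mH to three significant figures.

M ≈ 0.680 mH

The outer solenoid produces a uniform field B₁ = μ₀n₁I₁ across the inner coil,
so the flux linkage is N₂Φ = N₂B₁A₂ = μ₀n₁N₂A₂·I₁, giving M = μ₀n₁N₂A₂.
A₂ = πr² = π(1.150×10^-2 m)² = 4.1548×10^-4 m².
M = (4π×10⁻⁷)(2480)(525)(4.1548×10^-4) = 6.798×10^-4 H.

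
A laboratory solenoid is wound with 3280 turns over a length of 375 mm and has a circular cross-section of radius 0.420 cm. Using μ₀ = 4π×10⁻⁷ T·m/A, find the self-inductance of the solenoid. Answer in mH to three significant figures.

L ≈ 2.00 mH

A = πr² = π(4.200×10^-3 m)² = 5.542×10^-5 m².
For a long solenoid, L = μ₀N²A/ℓ.
L = (4π×10⁻⁷)(3280)²(5.542×10^-5)/(0.375 m) = 1.998×10^-3 H.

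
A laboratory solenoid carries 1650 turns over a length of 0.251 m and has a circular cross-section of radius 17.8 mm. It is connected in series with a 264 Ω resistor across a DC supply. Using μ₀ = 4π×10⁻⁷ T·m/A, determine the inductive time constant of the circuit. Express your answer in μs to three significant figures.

τ ≈ 51.4 μs

A = πr² = π(1.780×10^-2 m)² = 9.954×10^-4 m².
L = μ₀N²A/ℓ = (4π×10⁻⁷)(1650)²(9.954×10^-4)/(0.251) = 1.357×10^-2 H.
τ = L/R = (1.357×10^-2)/(264) = 5.139×10^-5 s.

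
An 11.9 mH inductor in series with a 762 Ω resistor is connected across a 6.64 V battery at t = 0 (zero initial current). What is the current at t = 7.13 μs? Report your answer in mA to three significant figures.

τ = L/R = 1.190×10^-2/762 = 1.562×10^-5 s; final current I_∞ = ε/R = 6.64/762 = 8.714×10^-3 A.
I(t) = I_∞(1 − e^(−t/τ)) with t/τ = 0.457.
I = (8.714×10^-3)(1 − e^(−0.457)) = 3.194×10^-3 A.

I ≈ 3.19 mA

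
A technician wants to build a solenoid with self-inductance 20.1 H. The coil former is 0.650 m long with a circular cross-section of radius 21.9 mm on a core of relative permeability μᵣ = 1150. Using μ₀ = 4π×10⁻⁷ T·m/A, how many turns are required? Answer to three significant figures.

A = πr² = π(2.190×10^-2 m)² = 1.507×10^-3 m².
From L = μ₀μᵣN²A/ℓ, N = √(Lℓ / (μ₀μᵣA)).
N = √[(20.1)(0.65) / ((4π×10⁻⁷)(1150)×1.507×10^-3)] = √(6.000×10^6) ≈ 2449.5.

N ≈ 2450 turns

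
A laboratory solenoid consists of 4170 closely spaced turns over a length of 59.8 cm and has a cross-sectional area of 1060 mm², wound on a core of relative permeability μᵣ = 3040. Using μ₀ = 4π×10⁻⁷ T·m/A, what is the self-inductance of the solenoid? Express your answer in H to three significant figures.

A = 1060 mm² = 1.060×10^-3 m².
For a long solenoid, L = μ₀μᵣN²A/ℓ.
L = (4π×10⁻⁷)(3040)(4170)²(1.060×10^-3)/(0.598 m) = 117.7 H.

L ≈ 118 H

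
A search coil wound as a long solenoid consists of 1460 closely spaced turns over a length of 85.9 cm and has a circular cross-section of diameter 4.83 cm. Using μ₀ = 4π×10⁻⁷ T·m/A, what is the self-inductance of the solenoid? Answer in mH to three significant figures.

A = π(d/2)² = π(2.415×10^-2 m)² = 1.832×10^-3 m².
For a long solenoid, L = μ₀N²A/ℓ.
L = (4π×10⁻⁷)(1460)²(1.832×10^-3)/(0.859 m) = 5.714×10^-3 H.

L ≈ 5.71 mH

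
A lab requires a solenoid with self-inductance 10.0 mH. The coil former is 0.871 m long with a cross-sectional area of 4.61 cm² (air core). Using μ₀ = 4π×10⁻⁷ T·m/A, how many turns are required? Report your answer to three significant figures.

N ≈ 3880 turns

A = 4.61 cm² = 4.610×10^-4 m².
From L = μ₀N²A/ℓ, N = √(Lℓ / (μ₀A)).
N = √[(1.000×10^-2)(0.871) / ((4π×10⁻⁷)×4.610×10^-4)] = √(1.504×10^7) ≈ 3877.5.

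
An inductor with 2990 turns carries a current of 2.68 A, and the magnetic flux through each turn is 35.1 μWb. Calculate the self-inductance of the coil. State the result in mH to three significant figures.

L ≈ 39.2 mH

Self-inductance is defined by L = NΦ_B/I (flux linkage over current).
L = (2990)(3.510×10^-5 Wb)/(2.68 A) = 3.916×10^-2 H.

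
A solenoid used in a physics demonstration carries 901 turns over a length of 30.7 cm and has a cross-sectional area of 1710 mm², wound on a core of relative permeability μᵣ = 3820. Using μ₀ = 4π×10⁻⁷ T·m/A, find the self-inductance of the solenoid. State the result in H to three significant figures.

L ≈ 21.7 H

A = 1710 mm² = 1.710×10^-3 m².
For a long solenoid, L = μ₀μᵣN²A/ℓ.
L = (4π×10⁻⁷)(3820)(901)²(1.710×10^-3)/(0.307 m) = 21.71 H.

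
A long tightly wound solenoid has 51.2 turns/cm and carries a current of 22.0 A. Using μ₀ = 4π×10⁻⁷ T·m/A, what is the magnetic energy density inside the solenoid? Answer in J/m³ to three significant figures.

u ≈ 7970 J/m³

B = μ₀nI = (4π×10⁻⁷)(5.120×10^3)(22.0) = 0.1415 T.
u = B²/(2μ₀) = (0.1415)²/(2×4π×10⁻⁷) = 7.972×10^3 J/m³.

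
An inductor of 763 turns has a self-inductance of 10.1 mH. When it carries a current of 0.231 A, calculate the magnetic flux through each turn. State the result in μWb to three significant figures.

Φ_B ≈ 3.06 μWb

From L = NΦ_B/I, the flux per turn is Φ_B = LI/N.
Φ_B = (1.010×10^-2 H)(0.231 A)/763 = 3.058×10^-6 Wb.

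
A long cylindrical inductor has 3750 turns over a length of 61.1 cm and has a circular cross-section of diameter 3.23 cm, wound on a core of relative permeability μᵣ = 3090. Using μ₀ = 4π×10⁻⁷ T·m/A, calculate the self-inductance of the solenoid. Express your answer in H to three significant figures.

A = π(d/2)² = π(1.615×10^-2 m)² = 8.194×10^-4 m².
For a long solenoid, L = μ₀μᵣN²A/ℓ.
L = (4π×10⁻⁷)(3090)(3750)²(8.194×10^-4)/(0.611 m) = 73.23 H.

L ≈ 73.2 H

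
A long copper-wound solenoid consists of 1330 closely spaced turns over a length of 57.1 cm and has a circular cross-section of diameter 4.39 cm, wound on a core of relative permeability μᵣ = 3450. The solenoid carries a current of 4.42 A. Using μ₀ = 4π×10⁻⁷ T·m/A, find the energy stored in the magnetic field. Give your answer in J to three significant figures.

A = π(d/2)² = π(2.195×10^-2 m)² = 1.514×10^-3 m².
L = μ₀μᵣN²A/ℓ = (4π×10⁻⁷)(3450)(1330)²(1.514×10^-3)/(0.571) = 20.33 H.
U = ½LI² = ½(20.33)(4.42)² = 198.6 J.

U ≈ 199 J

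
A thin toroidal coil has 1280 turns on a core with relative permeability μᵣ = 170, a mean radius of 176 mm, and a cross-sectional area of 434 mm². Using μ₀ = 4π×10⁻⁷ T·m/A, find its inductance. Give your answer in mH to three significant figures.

L ≈ 137 mH

For a thin toroid, L = μ₀μᵣN²A/(2πR).
L = (4π×10⁻⁷)(170)(1280)²(4.340×10^-4) / (2π×0.176 m) = 0.1374 H.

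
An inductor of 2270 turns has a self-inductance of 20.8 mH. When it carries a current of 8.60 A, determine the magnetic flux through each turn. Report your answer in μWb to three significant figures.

From L = NΦ_B/I, the flux per turn is Φ_B = LI/N.
Φ_B = (2.080×10^-2 H)(8.60 A)/2270 = 7.880×10^-5 Wb.

Φ_B ≈ 78.8 μWb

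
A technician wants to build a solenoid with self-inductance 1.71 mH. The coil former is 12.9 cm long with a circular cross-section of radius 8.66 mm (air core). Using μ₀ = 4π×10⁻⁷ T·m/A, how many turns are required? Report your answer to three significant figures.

A = πr² = π(8.660×10^-3 m)² = 2.356×10^-4 m².
From L = μ₀N²A/ℓ, N = √(Lℓ / (μ₀A)).
N = √[(1.710×10^-3)(0.129) / ((4π×10⁻⁷)×2.356×10^-4)] = √(7.451×10^5) ≈ 863.2.

N ≈ 863 turns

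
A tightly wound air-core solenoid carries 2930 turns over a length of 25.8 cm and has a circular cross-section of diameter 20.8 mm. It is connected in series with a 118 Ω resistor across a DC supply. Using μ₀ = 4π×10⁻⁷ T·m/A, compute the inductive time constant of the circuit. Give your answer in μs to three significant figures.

A = π(d/2)² = π(1.040×10^-2 m)² = 3.398×10^-4 m².
L = μ₀N²A/ℓ = (4π×10⁻⁷)(2930)²(3.398×10^-4)/(0.258) = 1.421×10^-2 H.
τ = L/R = (1.421×10^-2)/(118) = 1.204×10^-4 s.

τ ≈ 120 μs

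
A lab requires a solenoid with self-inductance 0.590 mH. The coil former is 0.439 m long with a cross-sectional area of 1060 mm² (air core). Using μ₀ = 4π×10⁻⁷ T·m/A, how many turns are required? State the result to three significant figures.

N ≈ 441 turns

A = 1060 mm² = 1.060×10^-3 m².
From L = μ₀N²A/ℓ, N = √(Lℓ / (μ₀A)).
N = √[(5.900×10^-4)(0.439) / ((4π×10⁻⁷)×1.060×10^-3)] = √(1.944×10^5) ≈ 441.0.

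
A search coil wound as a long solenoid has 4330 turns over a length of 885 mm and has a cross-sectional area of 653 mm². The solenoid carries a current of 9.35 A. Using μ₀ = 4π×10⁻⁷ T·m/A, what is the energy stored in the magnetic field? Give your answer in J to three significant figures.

U ≈ 0.760 J

A = 653 mm² = 6.530×10^-4 m².
L = μ₀N²A/ℓ = (4π×10⁻⁷)(4330)²(6.530×10^-4)/(0.885) = 1.738×10^-2 H.
U = ½LI² = ½(1.738×10^-2)(9.35)² = 0.7599 J.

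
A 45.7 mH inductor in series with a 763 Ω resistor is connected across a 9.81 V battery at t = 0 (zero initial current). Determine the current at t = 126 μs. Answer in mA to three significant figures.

I ≈ 11.3 mA

τ = L/R = 4.570×10^-2/763 = 5.990×10^-5 s; final current I_∞ = ε/R = 9.81/763 = 1.286×10^-2 A.
I(t) = I_∞(1 − e^(−t/τ)) with t/τ = 2.104.
I = (1.286×10^-2)(1 − e^(−2.104)) = 1.129×10^-2 A.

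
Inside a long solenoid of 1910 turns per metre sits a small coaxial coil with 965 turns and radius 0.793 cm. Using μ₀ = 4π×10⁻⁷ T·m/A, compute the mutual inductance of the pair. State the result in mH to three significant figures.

M ≈ 0.458 mH

The outer solenoid produces a uniform field B₁ = μ₀n₁I₁ across the inner coil,
so the flux linkage is N₂Φ = N₂B₁A₂ = μ₀n₁N₂A₂·I₁, giving M = μ₀n₁N₂A₂.
A₂ = πr² = π(7.930×10^-3 m)² = 1.976×10^-4 m².
M = (4π×10⁻⁷)(1910)(965)(1.976×10^-4) = 4.576×10^-4 H.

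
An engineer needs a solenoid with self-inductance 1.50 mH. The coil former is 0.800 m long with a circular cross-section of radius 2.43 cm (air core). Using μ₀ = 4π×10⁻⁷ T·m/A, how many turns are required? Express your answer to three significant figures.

A = πr² = π(2.430×10^-2 m)² = 1.855×10^-3 m².
From L = μ₀N²A/ℓ, N = √(Lℓ / (μ₀A)).
N = √[(1.500×10^-3)(0.8) / ((4π×10⁻⁷)×1.855×10^-3)] = √(5.148×10^5) ≈ 717.47.

N ≈ 717 turns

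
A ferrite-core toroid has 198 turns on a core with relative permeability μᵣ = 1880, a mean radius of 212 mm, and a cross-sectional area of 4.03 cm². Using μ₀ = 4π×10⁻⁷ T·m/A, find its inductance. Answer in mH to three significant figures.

For a thin toroid, L = μ₀μᵣN²A/(2πR).
L = (4π×10⁻⁷)(1880)(198)²(4.030×10^-4) / (2π×0.212 m) = 2.802×10^-2 H.

L ≈ 28.0 mH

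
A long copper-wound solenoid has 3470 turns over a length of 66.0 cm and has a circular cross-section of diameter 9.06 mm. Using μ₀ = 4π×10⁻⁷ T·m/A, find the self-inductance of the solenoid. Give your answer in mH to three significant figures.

L ≈ 1.48 mH

A = π(d/2)² = π(4.530×10^-3 m)² = 6.447×10^-5 m².
For a long solenoid, L = μ₀N²A/ℓ.
L = (4π×10⁻⁷)(3470)²(6.447×10^-5)/(0.66 m) = 1.478×10^-3 H.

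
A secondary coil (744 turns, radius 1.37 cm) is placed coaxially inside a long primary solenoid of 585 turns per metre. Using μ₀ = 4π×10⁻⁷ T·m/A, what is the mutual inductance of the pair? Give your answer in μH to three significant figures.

The outer solenoid produces a uniform field B₁ = μ₀n₁I₁ across the inner coil,
so the flux linkage is N₂Φ = N₂B₁A₂ = μ₀n₁N₂A₂·I₁, giving M = μ₀n₁N₂A₂.
A₂ = πr² = π(1.370×10^-2 m)² = 5.896×10^-4 m².
M = (4π×10⁻⁷)(585)(744)(5.896×10^-4) = 3.2249997×10^-4 H.

M ≈ 322 μH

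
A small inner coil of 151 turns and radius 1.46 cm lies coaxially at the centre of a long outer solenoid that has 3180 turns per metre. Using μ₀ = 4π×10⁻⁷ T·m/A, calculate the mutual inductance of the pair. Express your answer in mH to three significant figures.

The outer solenoid produces a uniform field B₁ = μ₀n₁I₁ across the inner coil,
so the flux linkage is N₂Φ = N₂B₁A₂ = μ₀n₁N₂A₂·I₁, giving M = μ₀n₁N₂A₂.
A₂ = πr² = π(1.460×10^-2 m)² = 6.697×10^-4 m².
M = (4π×10⁻⁷)(3180)(151)(6.697×10^-4) = 4.041×10^-4 H.

M ≈ 0.404 mH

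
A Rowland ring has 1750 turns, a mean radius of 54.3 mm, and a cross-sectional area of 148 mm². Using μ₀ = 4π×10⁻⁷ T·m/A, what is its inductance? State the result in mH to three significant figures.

For a thin toroid, L = μ₀N²A/(2πR).
L = (4π×10⁻⁷)(1750)²(1.480×10^-4) / (2π×5.430×10^-2 m) = 1.669×10^-3 H.

L ≈ 1.67 mH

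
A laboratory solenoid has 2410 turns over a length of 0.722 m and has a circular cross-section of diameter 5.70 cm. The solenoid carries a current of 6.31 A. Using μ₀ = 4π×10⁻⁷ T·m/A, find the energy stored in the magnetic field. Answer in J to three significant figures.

A = π(d/2)² = π(2.850×10^-2 m)² = 2.552×10^-3 m².
L = μ₀N²A/ℓ = (4π×10⁻⁷)(2410)²(2.552×10^-3)/(0.722) = 2.580×10^-2 H.
U = ½LI² = ½(2.580×10^-2)(6.31)² = 0.5135 J.

U ≈ 0.514 J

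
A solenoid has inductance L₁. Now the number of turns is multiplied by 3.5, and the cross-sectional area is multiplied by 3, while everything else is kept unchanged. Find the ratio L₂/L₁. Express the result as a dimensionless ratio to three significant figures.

L₂/L₁ = 36.8

For a solenoid, L ∝ μᵣN²A/ℓ.
L₂/L₁ = (3.5)^2 × (3) = 36.8.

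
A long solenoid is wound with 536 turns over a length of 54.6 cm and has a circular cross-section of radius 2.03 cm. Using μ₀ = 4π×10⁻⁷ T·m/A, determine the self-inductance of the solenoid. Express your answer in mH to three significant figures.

L ≈ 0.856 mH

A = πr² = π(2.030×10^-2 m)² = 1.2946×10^-3 m².
For a long solenoid, L = μ₀N²A/ℓ.
L = (4π×10⁻⁷)(536)²(1.2946×10^-3)/(0.546 m) = 8.560×10^-4 H.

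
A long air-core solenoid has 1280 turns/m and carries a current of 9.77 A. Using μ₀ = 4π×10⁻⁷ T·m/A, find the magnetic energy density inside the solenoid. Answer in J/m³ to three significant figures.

B = μ₀nI = (4π×10⁻⁷)(1.280×10^3)(9.77) = 1.572×10^-2 T.
u = B²/(2μ₀) = (1.572×10^-2)²/(2×4π×10⁻⁷) = 98.26 J/m³.

u ≈ 98.3 J/m³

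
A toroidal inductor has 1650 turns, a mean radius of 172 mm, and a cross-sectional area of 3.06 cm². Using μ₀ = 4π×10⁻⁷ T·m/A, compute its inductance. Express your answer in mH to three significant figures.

For a thin toroid, L = μ₀N²A/(2πR).
L = (4π×10⁻⁷)(1650)²(3.060×10^-4) / (2π×0.172 m) = 9.687×10^-4 H.

L ≈ 0.969 mH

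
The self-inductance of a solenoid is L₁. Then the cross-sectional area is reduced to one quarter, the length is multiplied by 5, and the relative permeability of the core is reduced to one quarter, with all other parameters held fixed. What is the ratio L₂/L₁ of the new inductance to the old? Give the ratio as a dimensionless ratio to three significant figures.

L₂/L₁ = 0.0125

For a solenoid, L ∝ μᵣN²A/ℓ.
L₂/L₁ = (0.25) × (5)^-1 × (0.25) = 0.0125.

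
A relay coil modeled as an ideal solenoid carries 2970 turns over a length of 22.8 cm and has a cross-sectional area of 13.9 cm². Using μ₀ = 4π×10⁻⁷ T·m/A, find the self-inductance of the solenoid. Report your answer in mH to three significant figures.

A = 13.9 cm² = 1.390×10^-3 m².
For a long solenoid, L = μ₀N²A/ℓ.
L = (4π×10⁻⁷)(2970)²(1.390×10^-3)/(0.228 m) = 6.758×10^-2 H.

L ≈ 67.6 mH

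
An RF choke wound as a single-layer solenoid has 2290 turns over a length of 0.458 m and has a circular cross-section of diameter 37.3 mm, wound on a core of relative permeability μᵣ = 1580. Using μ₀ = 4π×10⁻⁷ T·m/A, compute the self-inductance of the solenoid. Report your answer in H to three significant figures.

L ≈ 24.8 H

A = π(d/2)² = π(1.865×10^-2 m)² = 1.093×10^-3 m².
For a long solenoid, L = μ₀μᵣN²A/ℓ.
L = (4π×10⁻⁷)(1580)(2290)²(1.093×10^-3)/(0.458 m) = 24.84 H.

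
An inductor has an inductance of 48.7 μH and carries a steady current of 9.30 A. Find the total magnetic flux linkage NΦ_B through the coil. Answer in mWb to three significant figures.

NΦ_B ≈ 0.453 mWb

From L = NΦ_B/I, the flux linkage is NΦ_B = LI.
NΦ_B = (4.870×10^-5 H)(9.30 A) = 4.529×10^-4 Wb.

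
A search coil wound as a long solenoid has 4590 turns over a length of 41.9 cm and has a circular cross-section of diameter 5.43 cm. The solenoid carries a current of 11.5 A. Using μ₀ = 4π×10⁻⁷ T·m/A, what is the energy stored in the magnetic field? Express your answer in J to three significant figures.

A = π(d/2)² = π(2.715×10^-2 m)² = 2.316×10^-3 m².
L = μ₀N²A/ℓ = (4π×10⁻⁷)(4590)²(2.316×10^-3)/(0.419) = 0.1463 H.
U = ½LI² = ½(0.1463)(11.5)² = 9.676 J.

U ≈ 9.68 J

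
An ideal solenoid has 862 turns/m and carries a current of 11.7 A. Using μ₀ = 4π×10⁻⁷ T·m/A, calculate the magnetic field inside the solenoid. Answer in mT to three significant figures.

B ≈ 12.7 mT

Inside a long solenoid, B = μ₀nI.
B = (4π×10⁻⁷)(862 m⁻¹)(11.7 A) = 1.267×10^-2 T.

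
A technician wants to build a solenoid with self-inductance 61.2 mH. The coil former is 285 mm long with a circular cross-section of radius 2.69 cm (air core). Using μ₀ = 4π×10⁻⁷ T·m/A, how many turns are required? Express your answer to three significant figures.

A = πr² = π(2.690×10^-2 m)² = 2.273×10^-3 m².
From L = μ₀N²A/ℓ, N = √(Lℓ / (μ₀A)).
N = √[(6.120×10^-2)(0.285) / ((4π×10⁻⁷)×2.273×10^-3)] = √(6.106×10^6) ≈ 2471.0.

N ≈ 2470 turns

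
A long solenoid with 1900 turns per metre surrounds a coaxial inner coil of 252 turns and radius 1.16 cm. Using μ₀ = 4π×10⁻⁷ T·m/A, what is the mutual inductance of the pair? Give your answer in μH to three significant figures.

M ≈ 254 μH

The outer solenoid produces a uniform field B₁ = μ₀n₁I₁ across the inner coil,
so the flux linkage is N₂Φ = N₂B₁A₂ = μ₀n₁N₂A₂·I₁, giving M = μ₀n₁N₂A₂.
A₂ = πr² = π(1.160×10^-2 m)² = 4.227×10^-4 m².
M = (4π×10⁻⁷)(1900)(252)(4.227×10^-4) = 2.543×10^-4 H.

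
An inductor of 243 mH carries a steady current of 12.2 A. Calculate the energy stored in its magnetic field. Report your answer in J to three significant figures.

Stored magnetic energy: U = ½LI².
U = ½(0.243 H)(12.2 A)² = 18.08 J.

U ≈ 18.1 J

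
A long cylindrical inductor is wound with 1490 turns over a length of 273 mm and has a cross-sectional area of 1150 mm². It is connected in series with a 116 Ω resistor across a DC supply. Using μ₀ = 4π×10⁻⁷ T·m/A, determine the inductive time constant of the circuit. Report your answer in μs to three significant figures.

A = 1150 mm² = 1.150×10^-3 m².
L = μ₀N²A/ℓ = (4π×10⁻⁷)(1490)²(1.150×10^-3)/(0.273) = 1.175×10^-2 H.
τ = L/R = (1.175×10^-2)/(116) = 1.013×10^-4 s.

τ ≈ 101 μs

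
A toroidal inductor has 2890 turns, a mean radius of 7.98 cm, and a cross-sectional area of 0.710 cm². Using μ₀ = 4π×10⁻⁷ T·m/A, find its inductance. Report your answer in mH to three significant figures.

For a thin toroid, L = μ₀N²A/(2πR).
L = (4π×10⁻⁷)(2890)²(7.100×10^-5) / (2π×7.980×10^-2 m) = 1.486×10^-3 H.

L ≈ 1.49 mH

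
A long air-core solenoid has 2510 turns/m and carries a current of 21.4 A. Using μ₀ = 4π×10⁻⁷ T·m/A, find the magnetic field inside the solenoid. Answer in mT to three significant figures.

Inside a long solenoid, B = μ₀nI.
B = (4π×10⁻⁷)(2.510×10^3 m⁻¹)(21.4 A) = 6.750×10^-2 T.

B ≈ 67.5 mT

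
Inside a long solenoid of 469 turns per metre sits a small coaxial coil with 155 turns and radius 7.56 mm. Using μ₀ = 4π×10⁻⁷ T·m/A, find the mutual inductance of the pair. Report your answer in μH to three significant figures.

The outer solenoid produces a uniform field B₁ = μ₀n₁I₁ across the inner coil,
so the flux linkage is N₂Φ = N₂B₁A₂ = μ₀n₁N₂A₂·I₁, giving M = μ₀n₁N₂A₂.
A₂ = πr² = π(7.560×10^-3 m)² = 1.796×10^-4 m².
M = (4π×10⁻⁷)(469)(155)(1.796×10^-4) = 1.640×10^-5 H.

M ≈ 16.4 μH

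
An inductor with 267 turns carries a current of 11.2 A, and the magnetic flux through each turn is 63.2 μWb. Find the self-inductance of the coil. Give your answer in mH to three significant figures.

L ≈ 1.51 mH

Self-inductance is defined by L = NΦ_B/I (flux linkage over current).
L = (267)(6.320×10^-5 Wb)/(11.2 A) = 1.507×10^-3 H.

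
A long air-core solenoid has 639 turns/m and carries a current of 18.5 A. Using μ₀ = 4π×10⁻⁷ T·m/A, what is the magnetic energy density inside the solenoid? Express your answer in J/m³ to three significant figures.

B = μ₀nI = (4π×10⁻⁷)(639)(18.5) = 1.486×10^-2 T.
u = B²/(2μ₀) = (1.486×10^-2)²/(2×4π×10⁻⁷) = 87.81 J/m³.

u ≈ 87.8 J/m³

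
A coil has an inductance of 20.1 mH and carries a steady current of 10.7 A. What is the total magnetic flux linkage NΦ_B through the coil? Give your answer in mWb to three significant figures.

NΦ_B ≈ 215 mWb

From L = NΦ_B/I, the flux linkage is NΦ_B = LI.
NΦ_B = (2.010×10^-2 H)(10.7 A) = 0.2151 Wb.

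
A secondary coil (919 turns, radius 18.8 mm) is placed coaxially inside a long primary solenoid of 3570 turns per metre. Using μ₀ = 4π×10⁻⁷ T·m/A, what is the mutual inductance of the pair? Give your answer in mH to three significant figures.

The outer solenoid produces a uniform field B₁ = μ₀n₁I₁ across the inner coil,
so the flux linkage is N₂Φ = N₂B₁A₂ = μ₀n₁N₂A₂·I₁, giving M = μ₀n₁N₂A₂.
A₂ = πr² = π(1.880×10^-2 m)² = 1.110×10^-3 m².
M = (4π×10⁻⁷)(3570)(919)(1.110×10^-3) = 4.578×10^-3 H.

M ≈ 4.58 mH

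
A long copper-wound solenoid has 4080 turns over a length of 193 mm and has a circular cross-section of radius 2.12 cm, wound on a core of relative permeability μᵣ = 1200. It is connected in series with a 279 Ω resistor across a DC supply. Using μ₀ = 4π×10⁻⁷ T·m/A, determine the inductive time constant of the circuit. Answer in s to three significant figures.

A = πr² = π(2.120×10^-2 m)² = 1.412×10^-3 m².
L = μ₀μᵣN²A/ℓ = (4π×10⁻⁷)(1200)(4080)²(1.412×10^-3)/(0.193) = 183.6 H.
τ = L/R = (183.6)/(279) = 0.6582 s.

τ ≈ 0.658 s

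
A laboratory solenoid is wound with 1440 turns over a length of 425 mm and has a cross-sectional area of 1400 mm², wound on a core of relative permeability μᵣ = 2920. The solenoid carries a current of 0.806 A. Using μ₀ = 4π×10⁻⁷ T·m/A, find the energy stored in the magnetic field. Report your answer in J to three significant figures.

A = 1400 mm² = 1.400×10^-3 m².
L = μ₀μᵣN²A/ℓ = (4π×10⁻⁷)(2920)(1440)²(1.400×10^-3)/(0.425) = 25.06 H.
U = ½LI² = ½(25.06)(0.806)² = 8.141 J.

U ≈ 8.14 J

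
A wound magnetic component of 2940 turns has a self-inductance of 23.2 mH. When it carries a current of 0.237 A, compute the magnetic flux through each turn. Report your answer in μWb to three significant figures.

Φ_B ≈ 1.87 μWb

From L = NΦ_B/I, the flux per turn is Φ_B = LI/N.
Φ_B = (2.320×10^-2 H)(0.237 A)/2940 = 1.870×10^-6 Wb.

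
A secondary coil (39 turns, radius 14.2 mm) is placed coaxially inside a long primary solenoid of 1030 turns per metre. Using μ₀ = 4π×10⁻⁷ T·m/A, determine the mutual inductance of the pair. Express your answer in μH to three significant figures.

M ≈ 32.0 μH

The outer solenoid produces a uniform field B₁ = μ₀n₁I₁ across the inner coil,
so the flux linkage is N₂Φ = N₂B₁A₂ = μ₀n₁N₂A₂·I₁, giving M = μ₀n₁N₂A₂.
A₂ = πr² = π(1.420×10^-2 m)² = 6.3347×10^-4 m².
M = (4π×10⁻⁷)(1030)(39)(6.3347×10^-4) = 3.198×10^-5 H.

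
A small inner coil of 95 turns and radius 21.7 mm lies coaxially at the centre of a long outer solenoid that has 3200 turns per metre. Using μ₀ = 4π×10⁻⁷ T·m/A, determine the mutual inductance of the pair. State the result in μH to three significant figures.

M ≈ 565 μH

The outer solenoid produces a uniform field B₁ = μ₀n₁I₁ across the inner coil,
so the flux linkage is N₂Φ = N₂B₁A₂ = μ₀n₁N₂A₂·I₁, giving M = μ₀n₁N₂A₂.
A₂ = πr² = π(2.170×10^-2 m)² = 1.479×10^-3 m².
M = (4π×10⁻⁷)(3200)(95)(1.479×10^-3) = 5.651×10^-4 H.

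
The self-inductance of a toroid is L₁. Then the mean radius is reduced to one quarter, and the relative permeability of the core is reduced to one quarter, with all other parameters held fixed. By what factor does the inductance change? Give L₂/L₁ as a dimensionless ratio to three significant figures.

For a toroid, L ∝ μᵣN²A/R.
L₂/L₁ = (0.25)^-1 × (0.25) = 1.00.

L₂/L₁ = 1.00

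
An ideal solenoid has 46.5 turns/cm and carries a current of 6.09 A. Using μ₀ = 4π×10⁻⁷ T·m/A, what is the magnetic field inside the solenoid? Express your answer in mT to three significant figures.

Inside a long solenoid, B = μ₀nI.
B = (4π×10⁻⁷)(4.650×10^3 m⁻¹)(6.09 A) = 3.559×10^-2 T.

B ≈ 35.6 mT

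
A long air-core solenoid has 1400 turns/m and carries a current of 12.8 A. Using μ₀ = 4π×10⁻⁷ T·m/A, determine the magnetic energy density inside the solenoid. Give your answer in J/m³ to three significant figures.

B = μ₀nI = (4π×10⁻⁷)(1.400×10^3)(12.8) = 2.252×10^-2 T.
u = B²/(2μ₀) = (2.252×10^-2)²/(2×4π×10⁻⁷) = 201.8 J/m³.

u ≈ 202 J/m³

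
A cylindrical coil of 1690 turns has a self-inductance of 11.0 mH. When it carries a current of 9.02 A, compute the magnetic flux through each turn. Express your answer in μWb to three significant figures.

From L = NΦ_B/I, the flux per turn is Φ_B = LI/N.
Φ_B = (1.100×10^-2 H)(9.02 A)/1690 = 5.871×10^-5 Wb.

Φ_B ≈ 58.7 μWb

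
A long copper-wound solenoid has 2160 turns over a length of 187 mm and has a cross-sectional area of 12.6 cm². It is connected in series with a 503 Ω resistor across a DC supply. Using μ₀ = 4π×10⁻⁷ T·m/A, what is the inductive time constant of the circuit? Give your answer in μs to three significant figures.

τ ≈ 78.5 μs

A = 12.6 cm² = 1.260×10^-3 m².
L = μ₀N²A/ℓ = (4π×10⁻⁷)(2160)²(1.260×10^-3)/(0.187) = 3.950×10^-2 H.
τ = L/R = (3.950×10^-2)/(503) = 7.854×10^-5 s.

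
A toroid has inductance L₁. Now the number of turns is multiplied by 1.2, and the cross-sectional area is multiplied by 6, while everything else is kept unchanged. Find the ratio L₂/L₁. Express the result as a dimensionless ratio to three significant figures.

For a toroid, L ∝ μᵣN²A/R.
L₂/L₁ = (1.2)^2 × (6) = 8.64.

L₂/L₁ = 8.64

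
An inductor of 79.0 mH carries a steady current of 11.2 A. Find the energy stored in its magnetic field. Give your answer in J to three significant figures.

U ≈ 4.95 J

Stored magnetic energy: U = ½LI².
U = ½(7.900×10^-2 H)(11.2 A)² = 4.9549 J.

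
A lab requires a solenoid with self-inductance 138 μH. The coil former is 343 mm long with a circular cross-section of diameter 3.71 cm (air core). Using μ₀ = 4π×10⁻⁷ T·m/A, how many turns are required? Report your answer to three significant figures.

N ≈ 187 turns

A = π(d/2)² = π(1.855×10^-2 m)² = 1.081×10^-3 m².
From L = μ₀N²A/ℓ, N = √(Lℓ / (μ₀A)).
N = √[(1.380×10^-4)(0.343) / ((4π×10⁻⁷)×1.081×10^-3)] = √(3.484×10^4) ≈ 186.7.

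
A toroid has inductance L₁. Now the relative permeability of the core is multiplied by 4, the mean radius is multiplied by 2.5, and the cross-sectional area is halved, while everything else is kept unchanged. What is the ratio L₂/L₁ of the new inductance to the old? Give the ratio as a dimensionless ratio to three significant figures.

For a toroid, L ∝ μᵣN²A/R.
L₂/L₁ = (4) × (2.5)^-1 × (0.5) = 0.800.

L₂/L₁ = 0.800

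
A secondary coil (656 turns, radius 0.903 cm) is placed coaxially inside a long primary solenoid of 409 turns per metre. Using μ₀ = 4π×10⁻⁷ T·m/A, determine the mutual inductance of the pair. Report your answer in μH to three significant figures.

M ≈ 86.4 μH

The outer solenoid produces a uniform field B₁ = μ₀n₁I₁ across the inner coil,
so the flux linkage is N₂Φ = N₂B₁A₂ = μ₀n₁N₂A₂·I₁, giving M = μ₀n₁N₂A₂.
A₂ = πr² = π(9.030×10^-3 m)² = 2.562×10^-4 m².
M = (4π×10⁻⁷)(409)(656)(2.562×10^-4) = 8.637×10^-5 H.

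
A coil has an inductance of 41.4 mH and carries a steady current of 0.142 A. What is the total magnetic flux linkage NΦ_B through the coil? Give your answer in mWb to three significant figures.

NΦ_B ≈ 5.88 mWb

From L = NΦ_B/I, the flux linkage is NΦ_B = LI.
NΦ_B = (4.140×10^-2 H)(0.142 A) = 5.879×10^-3 Wb.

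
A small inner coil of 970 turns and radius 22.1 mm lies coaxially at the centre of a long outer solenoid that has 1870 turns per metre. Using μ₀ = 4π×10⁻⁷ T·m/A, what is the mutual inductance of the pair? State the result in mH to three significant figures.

The outer solenoid produces a uniform field B₁ = μ₀n₁I₁ across the inner coil,
so the flux linkage is N₂Φ = N₂B₁A₂ = μ₀n₁N₂A₂·I₁, giving M = μ₀n₁N₂A₂.
A₂ = πr² = π(2.210×10^-2 m)² = 1.534×10^-3 m².
M = (4π×10⁻⁷)(1870)(970)(1.534×10^-3) = 3.497×10^-3 H.

M ≈ 3.50 mH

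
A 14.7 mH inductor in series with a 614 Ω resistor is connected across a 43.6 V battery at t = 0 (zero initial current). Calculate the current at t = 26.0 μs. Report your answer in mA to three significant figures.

τ = L/R = 1.470×10^-2/614 = 2.394×10^-5 s; final current I_∞ = ε/R = 43.6/614 = 7.101×10^-2 A.
I(t) = I_∞(1 − e^(−t/τ)) with t/τ = 1.086.
I = (7.101×10^-2)(1 − e^(−1.086)) = 4.704×10^-2 A.

I ≈ 47.0 mA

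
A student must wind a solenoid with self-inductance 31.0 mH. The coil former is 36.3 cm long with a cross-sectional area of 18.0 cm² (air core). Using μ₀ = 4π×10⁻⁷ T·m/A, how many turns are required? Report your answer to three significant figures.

A = 18.0 cm² = 1.800×10^-3 m².
From L = μ₀N²A/ℓ, N = √(Lℓ / (μ₀A)).
N = √[(3.100×10^-2)(0.363) / ((4π×10⁻⁷)×1.800×10^-3)] = √(4.9749×10^6) ≈ 2230.5.

N ≈ 2230 turns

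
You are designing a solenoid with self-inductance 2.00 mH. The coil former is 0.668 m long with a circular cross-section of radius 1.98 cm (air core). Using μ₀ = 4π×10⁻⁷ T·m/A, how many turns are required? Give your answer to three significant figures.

N ≈ 929 turns

A = πr² = π(1.980×10^-2 m)² = 1.232×10^-3 m².
From L = μ₀N²A/ℓ, N = √(Lℓ / (μ₀A)).
N = √[(2.000×10^-3)(0.668) / ((4π×10⁻⁷)×1.232×10^-3)] = √(8.632×10^5) ≈ 929.1.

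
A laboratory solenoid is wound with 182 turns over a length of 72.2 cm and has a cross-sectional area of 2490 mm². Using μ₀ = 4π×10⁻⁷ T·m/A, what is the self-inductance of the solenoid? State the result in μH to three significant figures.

A = 2490 mm² = 2.490×10^-3 m².
For a long solenoid, L = μ₀N²A/ℓ.
L = (4π×10⁻⁷)(182)²(2.490×10^-3)/(0.722 m) = 1.436×10^-4 H.

L ≈ 144 μH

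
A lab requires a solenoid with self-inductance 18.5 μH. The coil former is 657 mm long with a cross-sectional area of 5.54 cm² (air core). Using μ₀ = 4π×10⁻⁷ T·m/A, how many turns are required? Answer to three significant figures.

A = 5.54 cm² = 5.540×10^-4 m².
From L = μ₀N²A/ℓ, N = √(Lℓ / (μ₀A)).
N = √[(1.850×10^-5)(0.657) / ((4π×10⁻⁷)×5.540×10^-4)] = √(1.746×10^4) ≈ 132.1.

N ≈ 132 turns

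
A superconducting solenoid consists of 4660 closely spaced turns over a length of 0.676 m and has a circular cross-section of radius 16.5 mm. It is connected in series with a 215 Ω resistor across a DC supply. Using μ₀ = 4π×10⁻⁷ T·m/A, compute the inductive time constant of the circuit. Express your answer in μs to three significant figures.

τ ≈ 161 μs

A = πr² = π(1.650×10^-2 m)² = 8.553×10^-4 m².
L = μ₀N²A/ℓ = (4π×10⁻⁷)(4660)²(8.553×10^-4)/(0.676) = 3.453×10^-2 H.
τ = L/R = (3.453×10^-2)/(215) = 1.606×10^-4 s.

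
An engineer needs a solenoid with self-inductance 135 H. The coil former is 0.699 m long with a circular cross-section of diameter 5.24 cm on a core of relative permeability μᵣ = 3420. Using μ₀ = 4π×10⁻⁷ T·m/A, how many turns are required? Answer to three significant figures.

N ≈ 3190 turns

A = π(d/2)² = π(2.620×10^-2 m)² = 2.157×10^-3 m².
From L = μ₀μᵣN²A/ℓ, N = √(Lℓ / (μ₀μᵣA)).
N = √[(135)(0.699) / ((4π×10⁻⁷)(3420)×2.157×10^-3)] = √(1.018×10^7) ≈ 3190.9.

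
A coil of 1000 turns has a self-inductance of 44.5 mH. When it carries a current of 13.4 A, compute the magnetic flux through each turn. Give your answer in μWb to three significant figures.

Φ_B ≈ 596 μWb

From L = NΦ_B/I, the flux per turn is Φ_B = LI/N.
Φ_B = (4.450×10^-2 H)(13.4 A)/1000 = 5.963×10^-4 Wb.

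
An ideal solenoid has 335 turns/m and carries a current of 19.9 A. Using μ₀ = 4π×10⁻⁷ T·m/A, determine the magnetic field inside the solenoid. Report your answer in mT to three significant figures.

Inside a long solenoid, B = μ₀nI.
B = (4π×10⁻⁷)(335 m⁻¹)(19.9 A) = 8.377×10^-3 T.

B ≈ 8.38 mT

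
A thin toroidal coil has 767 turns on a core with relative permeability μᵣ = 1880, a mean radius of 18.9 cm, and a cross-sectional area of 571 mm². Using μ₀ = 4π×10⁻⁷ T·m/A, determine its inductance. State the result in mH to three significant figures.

L ≈ 668 mH

For a thin toroid, L = μ₀μᵣN²A/(2πR).
L = (4π×10⁻⁷)(1880)(767)²(5.710×10^-4) / (2π×0.189 m) = 0.6683 H.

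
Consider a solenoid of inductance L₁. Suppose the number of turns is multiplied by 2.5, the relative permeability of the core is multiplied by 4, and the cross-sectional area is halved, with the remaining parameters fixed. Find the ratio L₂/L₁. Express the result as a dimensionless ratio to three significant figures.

For a solenoid, L ∝ μᵣN²A/ℓ.
L₂/L₁ = (2.5)^2 × (4) × (0.5) = 12.5.

L₂/L₁ = 12.5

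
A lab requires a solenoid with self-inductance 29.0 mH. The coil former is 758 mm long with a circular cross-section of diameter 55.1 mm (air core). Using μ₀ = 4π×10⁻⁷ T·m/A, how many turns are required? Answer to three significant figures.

A = π(d/2)² = π(2.755×10^-2 m)² = 2.384×10^-3 m².
From L = μ₀N²A/ℓ, N = √(Lℓ / (μ₀A)).
N = √[(2.900×10^-2)(0.758) / ((4π×10⁻⁷)×2.384×10^-3)] = √(7.336×10^6) ≈ 2708.5.

N ≈ 2710 turns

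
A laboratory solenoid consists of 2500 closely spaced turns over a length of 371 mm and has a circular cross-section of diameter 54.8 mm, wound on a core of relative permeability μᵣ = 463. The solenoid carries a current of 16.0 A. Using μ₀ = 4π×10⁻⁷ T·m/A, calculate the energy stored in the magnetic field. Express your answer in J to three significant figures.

U ≈ 2960 J

A = π(d/2)² = π(2.740×10^-2 m)² = 2.359×10^-3 m².
L = μ₀μᵣN²A/ℓ = (4π×10⁻⁷)(463)(2500)²(2.359×10^-3)/(0.371) = 23.12 H.
U = ½LI² = ½(23.12)(16.0)² = 2.959×10^3 J.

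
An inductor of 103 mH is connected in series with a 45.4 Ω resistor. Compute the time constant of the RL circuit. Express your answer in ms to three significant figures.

τ ≈ 2.27 ms

τ = L/R = (0.103 H)/(45.4 Ω) = 2.269×10^-3 s.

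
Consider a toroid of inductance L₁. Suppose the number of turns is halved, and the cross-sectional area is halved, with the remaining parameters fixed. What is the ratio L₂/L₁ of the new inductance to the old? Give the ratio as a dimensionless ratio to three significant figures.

L₂/L₁ = 0.125

For a toroid, L ∝ μᵣN²A/R.
L₂/L₁ = (0.5)^2 × (0.5) = 0.125.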